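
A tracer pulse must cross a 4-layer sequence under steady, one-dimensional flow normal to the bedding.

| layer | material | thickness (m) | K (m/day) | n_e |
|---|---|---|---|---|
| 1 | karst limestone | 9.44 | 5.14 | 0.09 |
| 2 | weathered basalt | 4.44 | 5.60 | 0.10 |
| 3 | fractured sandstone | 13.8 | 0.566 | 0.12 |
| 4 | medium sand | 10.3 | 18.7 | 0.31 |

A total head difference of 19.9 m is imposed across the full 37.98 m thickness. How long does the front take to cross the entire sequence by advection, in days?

With flow normal to the layers, continuity requires the same specific discharge q through every layer.
Σ(b_i/K_i) = 9.44/5.14 + 4.44/5.60 + 13.8/0.566 + 10.3/18.7 = 27.56 d.
q = Δh / Σ(b_i/K_i) = 19.9 / 27.56 = 0.7220 m/day.
In each layer the seepage velocity is v_i = q/n_i, so the layer transit time is t_i = b_i·n_i / q:
  layer 1 (karst limestone): t_1 = 9.44 × 0.09 / 0.7220 = 1.177 d
  layer 2 (weathered basalt): t_2 = 4.44 × 0.10 / 0.7220 = 0.6149 d
  layer 3 (fractured sandstone): t_3 = 13.8 × 0.12 / 0.7220 = 2.294 d
  layer 4 (medium sand): t_4 = 10.3 × 0.31 / 0.7220 = 4.422 d
Total t = Σ t_i = 8.508 days.

8.51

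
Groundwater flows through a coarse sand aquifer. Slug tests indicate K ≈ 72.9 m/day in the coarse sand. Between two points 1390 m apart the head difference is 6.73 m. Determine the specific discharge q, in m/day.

0.353

Hydraulic gradient i = Δh / L = 6.73 / 1390 = 0.004842.
Specific discharge q = K · i = 72.90 × 0.004842 = 0.3530 m/day.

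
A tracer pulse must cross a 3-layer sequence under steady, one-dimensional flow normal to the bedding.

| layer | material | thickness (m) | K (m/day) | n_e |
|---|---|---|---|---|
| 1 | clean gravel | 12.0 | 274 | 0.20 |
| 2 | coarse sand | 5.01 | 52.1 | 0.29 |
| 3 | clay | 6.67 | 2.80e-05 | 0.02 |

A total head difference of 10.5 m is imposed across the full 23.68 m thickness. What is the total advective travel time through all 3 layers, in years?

With flow normal to the layers, continuity requires the same specific discharge q through every layer.
Σ(b_i/K_i) = 12.0/274 + 5.01/52.1 + 6.67/2.80e-05 = 2.382e+05 d.
q = Δh / Σ(b_i/K_i) = 10.5 / 2.382e+05 = 4.408e-05 m/day.
In each layer the seepage velocity is v_i = q/n_i, so the layer transit time is t_i = b_i·n_i / q:
  layer 1 (clean gravel): t_1 = 12.0 × 0.20 / 4.408e-05 = 54449 d
  layer 2 (coarse sand): t_2 = 5.01 × 0.29 / 4.408e-05 = 32962 d
  layer 3 (clay): t_3 = 6.67 × 0.02 / 4.408e-05 = 3026 d
Total t = Σ t_i = 90438 days = 247.6 years.

248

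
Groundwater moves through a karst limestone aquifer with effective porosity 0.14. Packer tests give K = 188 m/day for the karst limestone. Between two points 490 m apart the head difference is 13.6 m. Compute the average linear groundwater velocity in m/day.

37.3

Hydraulic gradient i = Δh / L = 13.6 / 490 = 0.02776.
Darcy flux q = K · i = 188.0 × 0.02776 = 5.218 m/day.
Seepage velocity v = q / n_e = 5.218 / 0.14 = 37.27 m/day.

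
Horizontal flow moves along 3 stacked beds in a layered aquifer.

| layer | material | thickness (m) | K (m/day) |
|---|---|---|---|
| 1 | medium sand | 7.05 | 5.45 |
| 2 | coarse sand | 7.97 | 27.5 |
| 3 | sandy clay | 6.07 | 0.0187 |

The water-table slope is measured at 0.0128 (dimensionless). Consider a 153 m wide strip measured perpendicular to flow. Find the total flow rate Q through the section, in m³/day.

505

Flow is parallel to layering, so each bed carries its own Darcy discharge and the transmissivities add.
Σ(K_i·b_i) = 5.45×7.05 + 27.5×7.97 + 0.0187×6.07 = 257.7 m²/day.
Hydraulic gradient i = 0.0128.
Q = Σ(K_i·b_i) · W · i = 257.7 × 153 × 0.01280 = 504.7 m³/day.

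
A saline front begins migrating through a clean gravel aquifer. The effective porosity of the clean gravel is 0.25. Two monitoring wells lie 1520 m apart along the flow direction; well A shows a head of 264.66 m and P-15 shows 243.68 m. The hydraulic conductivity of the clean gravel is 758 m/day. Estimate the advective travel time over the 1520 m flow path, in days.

36.3

Hydraulic gradient i = (264.66 − 243.68) / 1520 = 20.98 / 1520 = 0.01380.
Darcy flux q = K · i = 758.0 × 0.01380 = 10.46 m/day.
Seepage velocity v = q / n_e = 10.46 / 0.25 = 41.85 m/day.
Travel time t = L / v = 1520 / 41.85 = 36.32 days.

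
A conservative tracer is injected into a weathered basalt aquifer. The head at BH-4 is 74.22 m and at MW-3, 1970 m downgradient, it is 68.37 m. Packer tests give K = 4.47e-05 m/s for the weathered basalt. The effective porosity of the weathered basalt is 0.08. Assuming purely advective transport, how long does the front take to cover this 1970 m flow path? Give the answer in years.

37.6

Convert K: 4.47e-05 m/s × 86400 = 3.862 m/day.
Hydraulic gradient i = (74.22 − 68.37) / 1970 = 5.85 / 1970 = 0.002970.
Darcy flux q = K · i = 3.862 × 0.002970 = 0.01147 m/day.
Seepage velocity v = q / n_e = 0.01147 / 0.08 = 0.1434 m/day.
Travel time t = L / v = 1970 / 0.1434 = 13742 days = 37.62 years.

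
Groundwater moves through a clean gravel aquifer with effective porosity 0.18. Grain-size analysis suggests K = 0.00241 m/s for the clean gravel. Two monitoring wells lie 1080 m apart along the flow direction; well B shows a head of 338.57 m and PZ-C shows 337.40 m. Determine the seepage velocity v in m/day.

Convert K: 0.00241 m/s × 86400 = 208.2 m/day.
Hydraulic gradient i = (338.57 − 337.40) / 1080 = 1.17 / 1080 = 0.001083.
Darcy flux q = K · i = 208.2 × 0.001083 = 0.2256 m/day.
Seepage velocity v = q / n_e = 0.2256 / 0.18 = 1.253 m/day.

1.25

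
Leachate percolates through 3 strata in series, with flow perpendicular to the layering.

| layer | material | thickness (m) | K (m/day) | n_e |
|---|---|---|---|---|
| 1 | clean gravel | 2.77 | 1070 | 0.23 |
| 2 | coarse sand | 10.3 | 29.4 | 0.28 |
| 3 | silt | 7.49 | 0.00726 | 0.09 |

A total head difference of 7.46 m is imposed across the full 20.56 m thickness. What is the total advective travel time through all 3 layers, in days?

580

With flow normal to the layers, continuity requires the same specific discharge q through every layer.
Σ(b_i/K_i) = 2.77/1070 + 10.3/29.4 + 7.49/0.00726 = 1032 d.
q = Δh / Σ(b_i/K_i) = 7.46 / 1032 = 0.007228 m/day.
In each layer the seepage velocity is v_i = q/n_i, so the layer transit time is t_i = b_i·n_i / q:
  layer 1 (clean gravel): t_1 = 2.77 × 0.23 / 0.007228 = 88.14 d
  layer 2 (coarse sand): t_2 = 10.3 × 0.28 / 0.007228 = 399.0 d
  layer 3 (silt): t_3 = 7.49 × 0.09 / 0.007228 = 93.26 d
Total t = Σ t_i = 580.4 days.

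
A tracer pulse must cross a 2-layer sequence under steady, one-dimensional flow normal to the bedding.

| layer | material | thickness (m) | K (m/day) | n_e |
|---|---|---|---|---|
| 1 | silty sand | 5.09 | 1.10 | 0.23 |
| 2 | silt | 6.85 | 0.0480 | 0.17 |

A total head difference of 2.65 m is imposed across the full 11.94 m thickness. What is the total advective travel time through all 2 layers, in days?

With flow normal to the layers, continuity requires the same specific discharge q through every layer.
Σ(b_i/K_i) = 5.09/1.10 + 6.85/0.0480 = 147.3 d.
q = Δh / Σ(b_i/K_i) = 2.65 / 147.3 = 0.01799 m/day.
In each layer the seepage velocity is v_i = q/n_i, so the layer transit time is t_i = b_i·n_i / q:
  layer 1 (silty sand): t_1 = 5.09 × 0.23 / 0.01799 = 65.09 d
  layer 2 (silt): t_2 = 6.85 × 0.17 / 0.01799 = 64.74 d
Total t = Σ t_i = 129.8 days.

130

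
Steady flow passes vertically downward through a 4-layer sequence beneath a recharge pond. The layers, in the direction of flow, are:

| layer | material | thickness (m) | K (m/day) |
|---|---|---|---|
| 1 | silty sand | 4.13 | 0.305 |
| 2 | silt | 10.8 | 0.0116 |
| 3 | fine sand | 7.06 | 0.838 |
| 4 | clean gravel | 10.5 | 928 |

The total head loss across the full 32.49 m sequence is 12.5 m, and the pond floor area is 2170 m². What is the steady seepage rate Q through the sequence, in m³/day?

Flow is perpendicular to layering, so the layers act in series and the equivalent K is the thickness-weighted harmonic mean.
Total thickness L = 4.13 + 10.8 + 7.06 + 10.5 = 32.49 m.
Σ(b_i/K_i) = 4.13/0.305 + 10.8/0.0116 + 7.06/0.838 + 10.5/928 = 953.0 d.
K_eq = L / Σ(b_i/K_i) = 32.49 / 953.0 = 0.03409 m/day.
Q = K_eq · A · (Δh/L) = 0.03409 × 2170 × (12.5/32.49) = 28.46 m³/day.

28.5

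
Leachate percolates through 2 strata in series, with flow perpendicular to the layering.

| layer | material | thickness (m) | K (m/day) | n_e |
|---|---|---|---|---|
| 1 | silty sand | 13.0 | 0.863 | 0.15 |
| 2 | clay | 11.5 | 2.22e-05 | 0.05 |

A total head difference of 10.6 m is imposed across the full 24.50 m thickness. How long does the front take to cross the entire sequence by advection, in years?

338

With flow normal to the layers, continuity requires the same specific discharge q through every layer.
Σ(b_i/K_i) = 13.0/0.863 + 11.5/2.22e-05 = 5.180e+05 d.
q = Δh / Σ(b_i/K_i) = 10.6 / 5.180e+05 = 2.046e-05 m/day.
In each layer the seepage velocity is v_i = q/n_i, so the layer transit time is t_i = b_i·n_i / q:
  layer 1 (silty sand): t_1 = 13.0 × 0.15 / 2.046e-05 = 95299 d
  layer 2 (clay): t_2 = 11.5 × 0.05 / 2.046e-05 = 28101 d
Total t = Σ t_i = 1.234e+05 days = 337.8 years.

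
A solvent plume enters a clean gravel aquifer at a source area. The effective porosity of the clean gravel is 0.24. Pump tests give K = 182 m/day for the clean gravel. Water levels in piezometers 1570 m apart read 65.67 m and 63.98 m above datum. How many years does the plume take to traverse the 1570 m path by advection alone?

Hydraulic gradient i = (65.67 − 63.98) / 1570 = 1.69 / 1570 = 0.001076.
Darcy flux q = K · i = 182.0 × 0.001076 = 0.1959 m/day.
Seepage velocity v = q / n_e = 0.1959 / 0.24 = 0.8163 m/day.
Travel time t = L / v = 1570 / 0.8163 = 1923 days = 5.266 years.

5.27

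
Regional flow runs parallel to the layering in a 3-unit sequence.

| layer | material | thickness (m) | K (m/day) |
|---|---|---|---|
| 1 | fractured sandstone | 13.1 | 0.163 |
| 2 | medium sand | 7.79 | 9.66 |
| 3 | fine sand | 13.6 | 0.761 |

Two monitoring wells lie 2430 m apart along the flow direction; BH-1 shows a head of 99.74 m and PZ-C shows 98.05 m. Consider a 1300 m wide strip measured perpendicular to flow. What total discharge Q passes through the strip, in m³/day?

79.3

Flow is parallel to layering, so each bed carries its own Darcy discharge and the transmissivities add.
Σ(K_i·b_i) = 0.163×13.1 + 9.66×7.79 + 0.761×13.6 = 87.74 m²/day.
Hydraulic gradient i = (99.74 − 98.05) / 2430 = 1.69 / 2430 = 0.0006955.
Q = Σ(K_i·b_i) · W · i = 87.74 × 1300 × 0.0006955 = 79.32 m³/day.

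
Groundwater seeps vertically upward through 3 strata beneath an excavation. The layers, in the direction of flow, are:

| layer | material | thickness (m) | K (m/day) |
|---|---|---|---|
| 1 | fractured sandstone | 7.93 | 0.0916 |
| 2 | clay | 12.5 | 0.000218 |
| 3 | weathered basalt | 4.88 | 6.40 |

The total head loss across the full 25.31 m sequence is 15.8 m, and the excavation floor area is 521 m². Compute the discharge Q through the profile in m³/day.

0.143

Flow is perpendicular to layering, so the layers act in series and the equivalent K is the thickness-weighted harmonic mean.
Total thickness L = 7.93 + 12.5 + 4.88 = 25.31 m.
Σ(b_i/K_i) = 7.93/0.0916 + 12.5/0.000218 + 4.88/6.40 = 57427 d.
K_eq = L / Σ(b_i/K_i) = 25.31 / 57427 = 0.0004407 m/day.
Q = K_eq · A · (Δh/L) = 0.0004407 × 521 × (15.8/25.31) = 0.1433 m³/day.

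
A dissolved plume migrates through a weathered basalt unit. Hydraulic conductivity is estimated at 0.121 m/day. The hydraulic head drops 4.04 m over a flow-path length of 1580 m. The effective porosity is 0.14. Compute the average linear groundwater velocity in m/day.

0.00221

Hydraulic gradient i = Δh / L = 4.04 / 1580 = 0.002557.
Darcy flux q = K · i = 0.1210 × 0.002557 = 0.0003094 m/day.
Seepage velocity v = q / n_e = 0.0003094 / 0.14 = 0.002210 m/day.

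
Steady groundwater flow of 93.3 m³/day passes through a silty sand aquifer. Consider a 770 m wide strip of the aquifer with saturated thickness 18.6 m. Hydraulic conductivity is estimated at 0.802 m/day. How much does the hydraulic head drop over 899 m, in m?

7.30

Cross-sectional area A = 770 × 18.6 = 14322 m².
From Q = K·A·i, i = Q / (K·A) = 93.3 / (0.8020 × 14322) = 0.008123.
Head loss Δh = i · L = 0.008123 × 899 = 7.302 m.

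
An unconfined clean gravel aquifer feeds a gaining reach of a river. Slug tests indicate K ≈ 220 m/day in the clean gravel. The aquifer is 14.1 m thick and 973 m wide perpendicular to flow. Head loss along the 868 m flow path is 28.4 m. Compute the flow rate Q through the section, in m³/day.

Cross-sectional area A = 973 × 14.1 = 13719 m².
Hydraulic gradient i = Δh / L = 28.4 / 868 = 0.03272.
Darcy's law: Q = K · A · i = 220.0 × 13719 × 0.03272 = 98754 m³/day.

98800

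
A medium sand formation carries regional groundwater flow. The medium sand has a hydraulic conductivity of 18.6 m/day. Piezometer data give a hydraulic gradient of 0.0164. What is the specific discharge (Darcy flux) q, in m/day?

Hydraulic gradient i = 0.0164.
Specific discharge q = K · i = 18.60 × 0.01640 = 0.3050 m/day.

0.305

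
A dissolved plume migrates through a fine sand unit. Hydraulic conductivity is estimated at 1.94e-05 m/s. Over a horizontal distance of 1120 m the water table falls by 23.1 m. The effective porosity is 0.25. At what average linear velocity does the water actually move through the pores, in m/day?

0.138

Convert K: 1.94e-05 m/s × 86400 = 1.676 m/day.
Hydraulic gradient i = Δh / L = 23.1 / 1120 = 0.02063.
Darcy flux q = K · i = 1.676 × 0.02063 = 0.03457 m/day.
Seepage velocity v = q / n_e = 0.03457 / 0.25 = 0.1383 m/day.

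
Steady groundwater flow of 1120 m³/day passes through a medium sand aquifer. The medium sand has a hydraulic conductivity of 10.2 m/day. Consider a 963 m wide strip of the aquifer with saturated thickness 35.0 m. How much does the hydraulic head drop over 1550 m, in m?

Cross-sectional area A = 963 × 35.0 = 33705 m².
From Q = K·A·i, i = Q / (K·A) = 1120 / (10.20 × 33705) = 0.003258.
Head loss Δh = i · L = 0.003258 × 1550 = 5.050 m.

5.05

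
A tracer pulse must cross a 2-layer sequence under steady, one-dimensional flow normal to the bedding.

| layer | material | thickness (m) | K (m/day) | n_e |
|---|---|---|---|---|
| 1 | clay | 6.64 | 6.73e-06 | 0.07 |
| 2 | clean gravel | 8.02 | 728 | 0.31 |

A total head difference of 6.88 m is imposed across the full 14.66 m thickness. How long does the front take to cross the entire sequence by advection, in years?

With flow normal to the layers, continuity requires the same specific discharge q through every layer.
Σ(b_i/K_i) = 6.64/6.73e-06 + 8.02/728 = 9.866e+05 d.
q = Δh / Σ(b_i/K_i) = 6.88 / 9.866e+05 = 6.973e-06 m/day.
In each layer the seepage velocity is v_i = q/n_i, so the layer transit time is t_i = b_i·n_i / q:
  layer 1 (clay): t_1 = 6.64 × 0.07 / 6.973e-06 = 66655 d
  layer 2 (clean gravel): t_2 = 8.02 × 0.31 / 6.973e-06 = 3.565e+05 d
Total t = Σ t_i = 4.232e+05 days = 1159 years.

1160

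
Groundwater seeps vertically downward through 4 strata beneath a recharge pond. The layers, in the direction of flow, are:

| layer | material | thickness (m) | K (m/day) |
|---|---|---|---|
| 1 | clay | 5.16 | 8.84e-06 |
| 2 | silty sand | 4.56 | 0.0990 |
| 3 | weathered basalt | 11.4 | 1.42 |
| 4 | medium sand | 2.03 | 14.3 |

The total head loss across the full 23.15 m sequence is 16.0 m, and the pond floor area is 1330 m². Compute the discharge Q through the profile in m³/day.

0.0365

Flow is perpendicular to layering, so the layers act in series and the equivalent K is the thickness-weighted harmonic mean.
Total thickness L = 5.16 + 4.56 + 11.4 + 2.03 = 23.15 m.
Σ(b_i/K_i) = 5.16/8.84e-06 + 4.56/0.0990 + 11.4/1.42 + 2.03/14.3 = 5.838e+05 d.
K_eq = L / Σ(b_i/K_i) = 23.15 / 5.838e+05 = 3.966e-05 m/day.
Q = K_eq · A · (Δh/L) = 3.966e-05 × 1330 × (16.0/23.15) = 0.03645 m³/day.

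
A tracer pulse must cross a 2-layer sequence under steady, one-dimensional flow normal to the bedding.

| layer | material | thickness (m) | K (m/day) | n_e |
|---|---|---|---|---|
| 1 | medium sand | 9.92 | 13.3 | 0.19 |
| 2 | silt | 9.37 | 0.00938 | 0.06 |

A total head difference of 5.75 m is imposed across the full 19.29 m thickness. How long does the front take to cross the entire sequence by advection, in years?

With flow normal to the layers, continuity requires the same specific discharge q through every layer.
Σ(b_i/K_i) = 9.92/13.3 + 9.37/0.00938 = 999.7 d.
q = Δh / Σ(b_i/K_i) = 5.75 / 999.7 = 0.005752 m/day.
In each layer the seepage velocity is v_i = q/n_i, so the layer transit time is t_i = b_i·n_i / q:
  layer 1 (medium sand): t_1 = 9.92 × 0.19 / 0.005752 = 327.7 d
  layer 2 (silt): t_2 = 9.37 × 0.06 / 0.005752 = 97.74 d
Total t = Σ t_i = 425.4 days = 1.165 years.

1.16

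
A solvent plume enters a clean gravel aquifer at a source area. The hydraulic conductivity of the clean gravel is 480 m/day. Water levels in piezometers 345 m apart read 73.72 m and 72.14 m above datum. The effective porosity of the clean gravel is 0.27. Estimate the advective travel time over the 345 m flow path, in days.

42.4

Hydraulic gradient i = (73.72 − 72.14) / 345 = 1.58 / 345 = 0.004580.
Darcy flux q = K · i = 480.0 × 0.004580 = 2.198 m/day.
Seepage velocity v = q / n_e = 2.198 / 0.27 = 8.142 m/day.
Travel time t = L / v = 345 / 8.142 = 42.37 days.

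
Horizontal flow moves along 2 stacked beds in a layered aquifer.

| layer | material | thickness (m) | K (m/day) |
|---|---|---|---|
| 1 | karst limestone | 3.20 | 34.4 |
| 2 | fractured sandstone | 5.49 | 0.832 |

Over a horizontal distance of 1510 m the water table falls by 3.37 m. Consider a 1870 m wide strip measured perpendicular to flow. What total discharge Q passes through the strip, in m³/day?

Flow is parallel to layering, so each bed carries its own Darcy discharge and the transmissivities add.
Σ(K_i·b_i) = 34.4×3.20 + 0.832×5.49 = 114.6 m²/day.
Hydraulic gradient i = Δh / L = 3.37 / 1510 = 0.002232.
Q = Σ(K_i·b_i) · W · i = 114.6 × 1870 × 0.002232 = 478.5 m³/day.

478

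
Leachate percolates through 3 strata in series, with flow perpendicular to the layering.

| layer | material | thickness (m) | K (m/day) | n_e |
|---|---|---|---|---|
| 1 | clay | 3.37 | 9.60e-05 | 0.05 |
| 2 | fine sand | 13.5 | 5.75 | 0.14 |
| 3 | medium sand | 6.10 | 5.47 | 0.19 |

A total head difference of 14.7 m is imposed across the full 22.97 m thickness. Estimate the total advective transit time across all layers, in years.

With flow normal to the layers, continuity requires the same specific discharge q through every layer.
Σ(b_i/K_i) = 3.37/9.60e-05 + 13.5/5.75 + 6.10/5.47 = 35108 d.
q = Δh / Σ(b_i/K_i) = 14.7 / 35108 = 0.0004187 m/day.
In each layer the seepage velocity is v_i = q/n_i, so the layer transit time is t_i = b_i·n_i / q:
  layer 1 (clay): t_1 = 3.37 × 0.05 / 0.0004187 = 402.4 d
  layer 2 (fine sand): t_2 = 13.5 × 0.14 / 0.0004187 = 4514 d
  layer 3 (medium sand): t_3 = 6.10 × 0.19 / 0.0004187 = 2768 d
Total t = Σ t_i = 7684 days = 21.04 years.

21.0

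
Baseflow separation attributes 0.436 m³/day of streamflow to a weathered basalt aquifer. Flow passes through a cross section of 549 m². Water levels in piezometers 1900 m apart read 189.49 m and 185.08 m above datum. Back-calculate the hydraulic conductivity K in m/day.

0.342

Hydraulic gradient i = (189.49 − 185.08) / 1900 = 4.41 / 1900 = 0.002321.
From Q = K·A·i, K = Q / (A·i) = 0.436 / (549.0 × 0.002321) = 0.3422 m/day.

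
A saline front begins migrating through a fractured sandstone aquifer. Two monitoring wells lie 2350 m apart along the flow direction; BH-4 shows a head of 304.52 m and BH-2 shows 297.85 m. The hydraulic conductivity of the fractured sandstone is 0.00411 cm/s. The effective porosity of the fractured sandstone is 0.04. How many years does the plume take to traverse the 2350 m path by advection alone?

25.5

Convert K: 0.00411 cm/s × 864 = 3.551 m/day.
Hydraulic gradient i = (304.52 − 297.85) / 2350 = 6.67 / 2350 = 0.002838.
Darcy flux q = K · i = 3.551 × 0.002838 = 0.01008 m/day.
Seepage velocity v = q / n_e = 0.01008 / 0.04 = 0.2520 m/day.
Travel time t = L / v = 2350 / 0.2520 = 9326 days = 25.53 years.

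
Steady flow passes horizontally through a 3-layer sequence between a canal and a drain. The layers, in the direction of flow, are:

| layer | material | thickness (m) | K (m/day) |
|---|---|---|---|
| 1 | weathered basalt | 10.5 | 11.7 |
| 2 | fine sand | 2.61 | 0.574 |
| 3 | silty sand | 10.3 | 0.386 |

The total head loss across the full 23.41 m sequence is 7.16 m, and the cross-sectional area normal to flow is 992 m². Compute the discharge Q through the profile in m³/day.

Flow is perpendicular to layering, so the layers act in series and the equivalent K is the thickness-weighted harmonic mean.
Total thickness L = 10.5 + 2.61 + 10.3 = 23.41 m.
Σ(b_i/K_i) = 10.5/11.7 + 2.61/0.574 + 10.3/0.386 = 32.13 d.
K_eq = L / Σ(b_i/K_i) = 23.41 / 32.13 = 0.7286 m/day.
Q = K_eq · A · (Δh/L) = 0.7286 × 992 × (7.16/23.41) = 221.1 m³/day.

221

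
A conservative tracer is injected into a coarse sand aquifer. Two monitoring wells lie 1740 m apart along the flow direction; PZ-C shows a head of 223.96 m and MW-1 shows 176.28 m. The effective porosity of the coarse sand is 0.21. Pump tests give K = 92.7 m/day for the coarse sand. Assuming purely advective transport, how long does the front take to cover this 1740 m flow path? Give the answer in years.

0.394

Hydraulic gradient i = (223.96 − 176.28) / 1740 = 47.68 / 1740 = 0.02740.
Darcy flux q = K · i = 92.70 × 0.02740 = 2.540 m/day.
Seepage velocity v = q / n_e = 2.540 / 0.21 = 12.10 m/day.
Travel time t = L / v = 1740 / 12.10 = 143.8 days = 0.3938 years.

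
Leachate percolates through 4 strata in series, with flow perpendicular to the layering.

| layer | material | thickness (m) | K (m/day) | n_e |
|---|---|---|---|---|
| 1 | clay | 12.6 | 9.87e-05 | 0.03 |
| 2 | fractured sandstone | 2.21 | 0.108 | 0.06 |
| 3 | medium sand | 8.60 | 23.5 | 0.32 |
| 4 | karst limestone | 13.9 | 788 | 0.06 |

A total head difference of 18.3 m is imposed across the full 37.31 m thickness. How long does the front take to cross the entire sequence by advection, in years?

With flow normal to the layers, continuity requires the same specific discharge q through every layer.
Σ(b_i/K_i) = 12.6/9.87e-05 + 2.21/0.108 + 8.60/23.5 + 13.9/788 = 1.277e+05 d.
q = Δh / Σ(b_i/K_i) = 18.3 / 1.277e+05 = 0.0001433 m/day.
In each layer the seepage velocity is v_i = q/n_i, so the layer transit time is t_i = b_i·n_i / q:
  layer 1 (clay): t_1 = 12.6 × 0.03 / 0.0001433 = 2637 d
  layer 2 (fractured sandstone): t_2 = 2.21 × 0.06 / 0.0001433 = 925.2 d
  layer 3 (medium sand): t_3 = 8.60 × 0.32 / 0.0001433 = 19201 d
  layer 4 (karst limestone): t_4 = 13.9 × 0.06 / 0.0001433 = 5819 d
Total t = Σ t_i = 28582 days = 78.25 years.

78.3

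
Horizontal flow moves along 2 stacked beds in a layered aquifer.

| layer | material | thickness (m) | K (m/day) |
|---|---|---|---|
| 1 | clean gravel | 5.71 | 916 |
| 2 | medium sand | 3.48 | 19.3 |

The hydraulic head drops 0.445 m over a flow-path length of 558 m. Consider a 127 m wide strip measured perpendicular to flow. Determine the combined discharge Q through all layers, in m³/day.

Flow is parallel to layering, so each bed carries its own Darcy discharge and the transmissivities add.
Σ(K_i·b_i) = 916×5.71 + 19.3×3.48 = 5298 m²/day.
Hydraulic gradient i = Δh / L = 0.445 / 558 = 0.0007975.
Q = Σ(K_i·b_i) · W · i = 5298 × 127 × 0.0007975 = 536.5 m³/day.

537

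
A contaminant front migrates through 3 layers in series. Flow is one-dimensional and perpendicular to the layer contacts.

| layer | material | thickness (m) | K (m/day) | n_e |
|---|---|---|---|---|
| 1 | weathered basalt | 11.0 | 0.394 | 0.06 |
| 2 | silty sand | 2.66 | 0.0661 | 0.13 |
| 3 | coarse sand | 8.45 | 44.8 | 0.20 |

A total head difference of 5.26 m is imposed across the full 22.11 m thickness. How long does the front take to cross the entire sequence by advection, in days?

35.0

With flow normal to the layers, continuity requires the same specific discharge q through every layer.
Σ(b_i/K_i) = 11.0/0.394 + 2.66/0.0661 + 8.45/44.8 = 68.35 d.
q = Δh / Σ(b_i/K_i) = 5.26 / 68.35 = 0.07696 m/day.
In each layer the seepage velocity is v_i = q/n_i, so the layer transit time is t_i = b_i·n_i / q:
  layer 1 (weathered basalt): t_1 = 11.0 × 0.06 / 0.07696 = 8.576 d
  layer 2 (silty sand): t_2 = 2.66 × 0.13 / 0.07696 = 4.493 d
  layer 3 (coarse sand): t_3 = 8.45 × 0.20 / 0.07696 = 21.96 d
Total t = Σ t_i = 35.03 days.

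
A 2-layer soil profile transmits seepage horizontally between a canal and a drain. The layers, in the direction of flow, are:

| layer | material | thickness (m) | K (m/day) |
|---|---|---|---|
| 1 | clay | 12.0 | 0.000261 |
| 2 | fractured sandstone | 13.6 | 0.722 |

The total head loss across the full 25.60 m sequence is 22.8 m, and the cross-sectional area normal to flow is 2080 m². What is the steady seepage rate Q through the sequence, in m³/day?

Flow is perpendicular to layering, so the layers act in series and the equivalent K is the thickness-weighted harmonic mean.
Total thickness L = 12.0 + 13.6 = 25.60 m.
Σ(b_i/K_i) = 12.0/0.000261 + 13.6/0.722 = 45996 d.
K_eq = L / Σ(b_i/K_i) = 25.60 / 45996 = 0.0005566 m/day.
Q = K_eq · A · (Δh/L) = 0.0005566 × 2080 × (22.8/25.60) = 1.031 m³/day.

1.03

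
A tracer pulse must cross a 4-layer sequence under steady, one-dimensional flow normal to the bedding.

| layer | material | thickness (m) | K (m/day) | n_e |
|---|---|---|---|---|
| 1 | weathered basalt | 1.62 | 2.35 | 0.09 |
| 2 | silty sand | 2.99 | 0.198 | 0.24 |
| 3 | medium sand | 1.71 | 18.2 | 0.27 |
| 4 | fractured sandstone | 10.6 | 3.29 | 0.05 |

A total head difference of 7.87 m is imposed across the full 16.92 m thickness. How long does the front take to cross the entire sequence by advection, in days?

4.50

With flow normal to the layers, continuity requires the same specific discharge q through every layer.
Σ(b_i/K_i) = 1.62/2.35 + 2.99/0.198 + 1.71/18.2 + 10.6/3.29 = 19.11 d.
q = Δh / Σ(b_i/K_i) = 7.87 / 19.11 = 0.4119 m/day.
In each layer the seepage velocity is v_i = q/n_i, so the layer transit time is t_i = b_i·n_i / q:
  layer 1 (weathered basalt): t_1 = 1.62 × 0.09 / 0.4119 = 0.3540 d
  layer 2 (silty sand): t_2 = 2.99 × 0.24 / 0.4119 = 1.742 d
  layer 3 (medium sand): t_3 = 1.71 × 0.27 / 0.4119 = 1.121 d
  layer 4 (fractured sandstone): t_4 = 10.6 × 0.05 / 0.4119 = 1.287 d
Total t = Σ t_i = 4.504 days.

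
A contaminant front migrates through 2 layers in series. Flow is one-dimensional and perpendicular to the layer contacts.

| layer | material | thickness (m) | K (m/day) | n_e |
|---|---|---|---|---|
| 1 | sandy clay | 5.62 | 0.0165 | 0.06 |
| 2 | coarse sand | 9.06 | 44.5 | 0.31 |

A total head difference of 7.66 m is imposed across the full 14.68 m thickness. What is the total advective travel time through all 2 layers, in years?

0.383

With flow normal to the layers, continuity requires the same specific discharge q through every layer.
Σ(b_i/K_i) = 5.62/0.0165 + 9.06/44.5 = 340.8 d.
q = Δh / Σ(b_i/K_i) = 7.66 / 340.8 = 0.02248 m/day.
In each layer the seepage velocity is v_i = q/n_i, so the layer transit time is t_i = b_i·n_i / q:
  layer 1 (sandy clay): t_1 = 5.62 × 0.06 / 0.02248 = 15.00 d
  layer 2 (coarse sand): t_2 = 9.06 × 0.31 / 0.02248 = 125.0 d
Total t = Σ t_i = 140.0 days = 0.3832 years.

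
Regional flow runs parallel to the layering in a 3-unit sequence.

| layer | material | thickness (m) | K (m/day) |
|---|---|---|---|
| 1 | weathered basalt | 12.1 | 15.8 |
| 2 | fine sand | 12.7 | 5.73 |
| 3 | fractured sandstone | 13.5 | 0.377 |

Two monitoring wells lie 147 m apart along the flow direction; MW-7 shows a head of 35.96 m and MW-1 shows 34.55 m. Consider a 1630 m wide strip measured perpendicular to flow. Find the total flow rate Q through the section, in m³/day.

4210

Flow is parallel to layering, so each bed carries its own Darcy discharge and the transmissivities add.
Σ(K_i·b_i) = 15.8×12.1 + 5.73×12.7 + 0.377×13.5 = 269.0 m²/day.
Hydraulic gradient i = (35.96 − 34.55) / 147 = 1.41 / 147 = 0.009592.
Q = Σ(K_i·b_i) · W · i = 269.0 × 1630 × 0.009592 = 4206 m³/day.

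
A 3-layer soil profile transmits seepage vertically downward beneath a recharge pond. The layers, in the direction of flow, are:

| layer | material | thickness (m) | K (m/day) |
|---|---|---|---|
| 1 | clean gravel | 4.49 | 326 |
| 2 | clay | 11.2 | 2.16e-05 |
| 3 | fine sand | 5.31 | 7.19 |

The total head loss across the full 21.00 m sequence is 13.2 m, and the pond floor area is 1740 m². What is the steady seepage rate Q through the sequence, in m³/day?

0.0443

Flow is perpendicular to layering, so the layers act in series and the equivalent K is the thickness-weighted harmonic mean.
Total thickness L = 4.49 + 11.2 + 5.31 = 21.00 m.
Σ(b_i/K_i) = 4.49/326 + 11.2/2.16e-05 + 5.31/7.19 = 5.185e+05 d.
K_eq = L / Σ(b_i/K_i) = 21.00 / 5.185e+05 = 4.050e-05 m/day.
Q = K_eq · A · (Δh/L) = 4.050e-05 × 1740 × (13.2/21.00) = 0.04430 m³/day.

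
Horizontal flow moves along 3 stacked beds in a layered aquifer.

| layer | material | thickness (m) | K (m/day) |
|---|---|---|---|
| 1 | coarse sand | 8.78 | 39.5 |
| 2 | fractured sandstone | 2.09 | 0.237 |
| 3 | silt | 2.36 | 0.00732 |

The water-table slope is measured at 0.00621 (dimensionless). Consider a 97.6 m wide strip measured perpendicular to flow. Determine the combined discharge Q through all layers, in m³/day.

211

Flow is parallel to layering, so each bed carries its own Darcy discharge and the transmissivities add.
Σ(K_i·b_i) = 39.5×8.78 + 0.237×2.09 + 0.00732×2.36 = 347.3 m²/day.
Hydraulic gradient i = 0.00621.
Q = Σ(K_i·b_i) · W · i = 347.3 × 97.6 × 0.006210 = 210.5 m³/day.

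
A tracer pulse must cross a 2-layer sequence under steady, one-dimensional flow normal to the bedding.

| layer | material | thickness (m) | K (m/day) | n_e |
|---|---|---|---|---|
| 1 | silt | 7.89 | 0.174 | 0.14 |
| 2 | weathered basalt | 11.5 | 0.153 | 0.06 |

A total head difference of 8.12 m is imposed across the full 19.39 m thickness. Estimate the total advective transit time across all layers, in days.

With flow normal to the layers, continuity requires the same specific discharge q through every layer.
Σ(b_i/K_i) = 7.89/0.174 + 11.5/0.153 = 120.5 d.
q = Δh / Σ(b_i/K_i) = 8.12 / 120.5 = 0.06738 m/day.
In each layer the seepage velocity is v_i = q/n_i, so the layer transit time is t_i = b_i·n_i / q:
  layer 1 (silt): t_1 = 7.89 × 0.14 / 0.06738 = 16.39 d
  layer 2 (weathered basalt): t_2 = 11.5 × 0.06 / 0.06738 = 10.24 d
Total t = Σ t_i = 26.63 days.

26.6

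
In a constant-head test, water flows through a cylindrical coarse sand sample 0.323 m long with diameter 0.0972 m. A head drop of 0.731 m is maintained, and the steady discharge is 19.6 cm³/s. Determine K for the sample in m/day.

101

Cross-sectional area A = π·(d/2)² = π × (0.0972/2)² = 0.007420 m².
Convert discharge: 19.6 cm³/s = 1.960e-05 m³/s.
Darcy's law rearranged: K = Q·L / (A·Δh) = 1.960e-05 × 0.323 / (0.007420 × 0.731) = 0.001167 m/s = 100.8 m/day.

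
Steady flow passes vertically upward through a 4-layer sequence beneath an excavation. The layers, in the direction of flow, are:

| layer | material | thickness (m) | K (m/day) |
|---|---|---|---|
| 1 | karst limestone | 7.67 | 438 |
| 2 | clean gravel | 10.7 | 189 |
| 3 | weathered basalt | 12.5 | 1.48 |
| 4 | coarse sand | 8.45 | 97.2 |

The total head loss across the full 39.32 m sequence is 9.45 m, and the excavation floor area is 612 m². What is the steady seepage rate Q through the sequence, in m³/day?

672

Flow is perpendicular to layering, so the layers act in series and the equivalent K is the thickness-weighted harmonic mean.
Total thickness L = 7.67 + 10.7 + 12.5 + 8.45 = 39.32 m.
Σ(b_i/K_i) = 7.67/438 + 10.7/189 + 12.5/1.48 + 8.45/97.2 = 8.607 d.
K_eq = L / Σ(b_i/K_i) = 39.32 / 8.607 = 4.568 m/day.
Q = K_eq · A · (Δh/L) = 4.568 × 612 × (9.45/39.32) = 671.9 m³/day.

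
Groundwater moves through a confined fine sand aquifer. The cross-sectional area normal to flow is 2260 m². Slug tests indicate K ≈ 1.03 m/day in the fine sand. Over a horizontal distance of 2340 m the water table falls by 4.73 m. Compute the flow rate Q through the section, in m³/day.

4.71

Hydraulic gradient i = Δh / L = 4.73 / 2340 = 0.002021.
Darcy's law: Q = K · A · i = 1.030 × 2260 × 0.002021 = 4.705 m³/day.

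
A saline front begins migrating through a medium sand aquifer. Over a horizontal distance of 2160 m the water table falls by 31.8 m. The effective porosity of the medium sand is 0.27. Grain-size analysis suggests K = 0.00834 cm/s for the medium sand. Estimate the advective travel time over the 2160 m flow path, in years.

Convert K: 0.00834 cm/s × 864 = 7.206 m/day.
Hydraulic gradient i = Δh / L = 31.8 / 2160 = 0.01472.
Darcy flux q = K · i = 7.206 × 0.01472 = 0.1061 m/day.
Seepage velocity v = q / n_e = 0.1061 / 0.27 = 0.3929 m/day.
Travel time t = L / v = 2160 / 0.3929 = 5497 days = 15.05 years.

15.1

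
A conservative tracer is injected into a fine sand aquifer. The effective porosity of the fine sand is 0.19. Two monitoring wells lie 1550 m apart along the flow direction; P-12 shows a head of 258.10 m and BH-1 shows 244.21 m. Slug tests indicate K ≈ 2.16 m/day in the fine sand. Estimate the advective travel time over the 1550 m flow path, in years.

Hydraulic gradient i = (258.10 − 244.21) / 1550 = 13.89 / 1550 = 0.008961.
Darcy flux q = K · i = 2.160 × 0.008961 = 0.01936 m/day.
Seepage velocity v = q / n_e = 0.01936 / 0.19 = 0.1019 m/day.
Travel time t = L / v = 1550 / 0.1019 = 15215 days = 41.66 years.

41.7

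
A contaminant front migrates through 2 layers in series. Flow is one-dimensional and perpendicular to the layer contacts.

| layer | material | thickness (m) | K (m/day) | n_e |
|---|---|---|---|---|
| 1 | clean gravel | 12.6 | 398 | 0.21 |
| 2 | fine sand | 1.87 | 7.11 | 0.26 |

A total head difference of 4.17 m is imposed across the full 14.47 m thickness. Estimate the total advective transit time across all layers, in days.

0.221

With flow normal to the layers, continuity requires the same specific discharge q through every layer.
Σ(b_i/K_i) = 12.6/398 + 1.87/7.11 = 0.2947 d.
q = Δh / Σ(b_i/K_i) = 4.17 / 0.2947 = 14.15 m/day.
In each layer the seepage velocity is v_i = q/n_i, so the layer transit time is t_i = b_i·n_i / q:
  layer 1 (clean gravel): t_1 = 12.6 × 0.21 / 14.15 = 0.1870 d
  layer 2 (fine sand): t_2 = 1.87 × 0.26 / 14.15 = 0.03436 d
Total t = Σ t_i = 0.2213 days.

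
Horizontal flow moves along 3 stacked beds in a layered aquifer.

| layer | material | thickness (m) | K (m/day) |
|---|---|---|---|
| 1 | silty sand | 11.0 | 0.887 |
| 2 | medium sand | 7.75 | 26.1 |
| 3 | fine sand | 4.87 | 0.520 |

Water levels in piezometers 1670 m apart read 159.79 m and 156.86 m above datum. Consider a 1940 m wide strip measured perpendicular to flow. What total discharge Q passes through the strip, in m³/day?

Flow is parallel to layering, so each bed carries its own Darcy discharge and the transmissivities add.
Σ(K_i·b_i) = 0.887×11.0 + 26.1×7.75 + 0.520×4.87 = 214.6 m²/day.
Hydraulic gradient i = (159.79 − 156.86) / 1670 = 2.93 / 1670 = 0.001754.
Q = Σ(K_i·b_i) · W · i = 214.6 × 1940 × 0.001754 = 730.3 m³/day.

730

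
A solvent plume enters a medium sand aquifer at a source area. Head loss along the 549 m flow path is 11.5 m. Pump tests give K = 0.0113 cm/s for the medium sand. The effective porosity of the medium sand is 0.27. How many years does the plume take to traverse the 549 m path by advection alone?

1.98

Convert K: 0.0113 cm/s × 864 = 9.763 m/day.
Hydraulic gradient i = Δh / L = 11.5 / 549 = 0.02095.
Darcy flux q = K · i = 9.763 × 0.02095 = 0.2045 m/day.
Seepage velocity v = q / n_e = 0.2045 / 0.27 = 0.7574 m/day.
Travel time t = L / v = 549 / 0.7574 = 724.8 days = 1.984 years.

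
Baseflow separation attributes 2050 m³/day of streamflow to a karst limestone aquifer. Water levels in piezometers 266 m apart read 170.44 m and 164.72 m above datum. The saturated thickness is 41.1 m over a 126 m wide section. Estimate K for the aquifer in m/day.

Cross-sectional area A = 126 × 41.1 = 5179 m².
Hydraulic gradient i = (170.44 − 164.72) / 266 = 5.72 / 266 = 0.02150.
From Q = K·A·i, K = Q / (A·i) = 2050 / (5179 × 0.02150) = 18.41 m/day.

18.4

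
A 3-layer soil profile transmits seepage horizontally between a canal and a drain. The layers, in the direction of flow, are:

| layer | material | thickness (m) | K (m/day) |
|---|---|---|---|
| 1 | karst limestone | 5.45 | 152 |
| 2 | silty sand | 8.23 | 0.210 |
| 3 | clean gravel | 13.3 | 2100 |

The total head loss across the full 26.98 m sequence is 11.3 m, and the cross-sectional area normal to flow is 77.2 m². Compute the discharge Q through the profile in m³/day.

Flow is perpendicular to layering, so the layers act in series and the equivalent K is the thickness-weighted harmonic mean.
Total thickness L = 5.45 + 8.23 + 13.3 = 26.98 m.
Σ(b_i/K_i) = 5.45/152 + 8.23/0.210 + 13.3/2100 = 39.23 d.
K_eq = L / Σ(b_i/K_i) = 26.98 / 39.23 = 0.6877 m/day.
Q = K_eq · A · (Δh/L) = 0.6877 × 77.2 × (11.3/26.98) = 22.24 m³/day.

22.2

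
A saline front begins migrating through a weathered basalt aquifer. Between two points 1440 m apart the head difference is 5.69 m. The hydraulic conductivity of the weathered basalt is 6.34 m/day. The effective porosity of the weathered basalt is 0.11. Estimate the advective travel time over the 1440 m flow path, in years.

17.3

Hydraulic gradient i = Δh / L = 5.69 / 1440 = 0.003951.
Darcy flux q = K · i = 6.340 × 0.003951 = 0.02505 m/day.
Seepage velocity v = q / n_e = 0.02505 / 0.11 = 0.2277 m/day.
Travel time t = L / v = 1440 / 0.2277 = 6323 days = 17.31 years.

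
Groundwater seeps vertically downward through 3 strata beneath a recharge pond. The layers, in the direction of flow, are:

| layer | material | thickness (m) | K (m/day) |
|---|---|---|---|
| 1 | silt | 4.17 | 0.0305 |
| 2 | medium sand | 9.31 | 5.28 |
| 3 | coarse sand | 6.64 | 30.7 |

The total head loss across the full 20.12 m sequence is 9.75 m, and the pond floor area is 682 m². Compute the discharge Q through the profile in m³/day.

Flow is perpendicular to layering, so the layers act in series and the equivalent K is the thickness-weighted harmonic mean.
Total thickness L = 4.17 + 9.31 + 6.64 = 20.12 m.
Σ(b_i/K_i) = 4.17/0.0305 + 9.31/5.28 + 6.64/30.7 = 138.7 d.
K_eq = L / Σ(b_i/K_i) = 20.12 / 138.7 = 0.1451 m/day.
Q = K_eq · A · (Δh/L) = 0.1451 × 682 × (9.75/20.12) = 47.94 m³/day.

47.9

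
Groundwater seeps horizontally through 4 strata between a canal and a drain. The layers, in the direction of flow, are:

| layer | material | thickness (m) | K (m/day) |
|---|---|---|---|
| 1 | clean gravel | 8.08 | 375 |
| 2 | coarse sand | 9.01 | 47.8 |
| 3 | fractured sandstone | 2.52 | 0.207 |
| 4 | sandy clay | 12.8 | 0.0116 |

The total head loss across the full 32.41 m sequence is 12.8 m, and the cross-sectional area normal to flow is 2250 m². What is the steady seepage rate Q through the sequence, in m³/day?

Flow is perpendicular to layering, so the layers act in series and the equivalent K is the thickness-weighted harmonic mean.
Total thickness L = 8.08 + 9.01 + 2.52 + 12.8 = 32.41 m.
Σ(b_i/K_i) = 8.08/375 + 9.01/47.8 + 2.52/0.207 + 12.8/0.0116 = 1116 d.
K_eq = L / Σ(b_i/K_i) = 32.41 / 1116 = 0.02905 m/day.
Q = K_eq · A · (Δh/L) = 0.02905 × 2250 × (12.8/32.41) = 25.81 m³/day.

25.8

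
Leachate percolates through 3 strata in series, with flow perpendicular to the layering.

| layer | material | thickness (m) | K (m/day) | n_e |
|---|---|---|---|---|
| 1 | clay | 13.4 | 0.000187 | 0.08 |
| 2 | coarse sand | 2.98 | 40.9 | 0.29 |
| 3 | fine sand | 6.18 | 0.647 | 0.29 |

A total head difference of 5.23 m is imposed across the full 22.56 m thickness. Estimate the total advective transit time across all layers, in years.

With flow normal to the layers, continuity requires the same specific discharge q through every layer.
Σ(b_i/K_i) = 13.4/0.000187 + 2.98/40.9 + 6.18/0.647 = 71667 d.
q = Δh / Σ(b_i/K_i) = 5.23 / 71667 = 7.298e-05 m/day.
In each layer the seepage velocity is v_i = q/n_i, so the layer transit time is t_i = b_i·n_i / q:
  layer 1 (clay): t_1 = 13.4 × 0.08 / 7.298e-05 = 14690 d
  layer 2 (coarse sand): t_2 = 2.98 × 0.29 / 7.298e-05 = 11842 d
  layer 3 (fine sand): t_3 = 6.18 × 0.29 / 7.298e-05 = 24559 d
Total t = Σ t_i = 51091 days = 139.9 years.

140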